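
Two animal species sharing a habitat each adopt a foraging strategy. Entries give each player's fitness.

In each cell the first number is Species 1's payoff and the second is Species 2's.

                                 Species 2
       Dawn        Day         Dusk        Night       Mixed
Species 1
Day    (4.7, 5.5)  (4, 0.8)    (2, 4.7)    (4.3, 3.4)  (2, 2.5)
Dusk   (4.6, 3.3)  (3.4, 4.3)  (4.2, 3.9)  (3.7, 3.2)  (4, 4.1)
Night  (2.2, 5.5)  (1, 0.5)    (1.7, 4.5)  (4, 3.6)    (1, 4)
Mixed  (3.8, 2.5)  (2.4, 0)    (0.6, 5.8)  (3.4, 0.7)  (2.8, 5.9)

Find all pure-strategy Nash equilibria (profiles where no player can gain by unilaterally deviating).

For each player, find the best response to each opponent profile; mutual best responses are the pure NE.
Species 1 against Dawn: payoffs 4.7, 4.6, 2.2, 3.8 → best response Day.
Species 1 against Day: payoffs 4, 3.4, 1, 2.4 → best response Day.
Species 1 against Dusk: payoffs 2, 4.2, 1.7, 0.6 → best response Dusk.
Species 1 against Night: payoffs 4.3, 3.7, 4, 3.4 → best response Day.
Species 1 against Mixed: payoffs 2, 4, 1, 2.8 → best response Dusk.
Species 2 against Day: payoffs 5.5, 0.8, 4.7, 3.4, 2.5 → best response Dawn.
Species 2 against Dusk: payoffs 3.3, 4.3, 3.9, 3.2, 4.1 → best response Day.
Species 2 against Night: payoffs 5.5, 0.5, 4.5, 3.6, 4 → best response Dawn.
Species 2 against Mixed: payoffs 2.5, 0, 5.8, 0.7, 5.9 → best response Mixed.
Mutual best responses: (Day, Dawn).

(Day, Dawn)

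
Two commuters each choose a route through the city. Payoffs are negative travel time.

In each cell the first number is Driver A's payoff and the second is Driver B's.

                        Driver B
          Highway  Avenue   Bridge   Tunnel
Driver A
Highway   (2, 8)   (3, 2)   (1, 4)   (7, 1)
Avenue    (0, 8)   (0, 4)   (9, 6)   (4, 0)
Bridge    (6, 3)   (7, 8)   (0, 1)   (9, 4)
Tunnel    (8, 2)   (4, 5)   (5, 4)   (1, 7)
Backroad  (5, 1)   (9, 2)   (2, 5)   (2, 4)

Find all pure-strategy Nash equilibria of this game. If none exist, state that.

For each strategy profile, look for a profitable unilateral deviation.
(Highway, Highway): Driver A can switch to Bridge (2 → 6). Not NE.
(Highway, Avenue): Driver A can switch to Bridge (3 → 7). Not NE.
(Highway, Bridge): Driver A can switch to Avenue (1 → 9). Not NE.
(Highway, Tunnel): Driver A can switch to Bridge (7 → 9). Not NE.
(Avenue, Highway): Driver A can switch to Highway (0 → 2). Not NE.
(Avenue, Avenue): Driver A can switch to Highway (0 → 3). Not NE.
(Avenue, Bridge): Driver B can switch to Highway (6 → 8). Not NE.
(Avenue, Tunnel): Driver A can switch to Highway (4 → 7). Not NE.
(Bridge, Highway): Driver A can switch to Tunnel (6 → 8). Not NE.
(Bridge, Avenue): Driver A can switch to Backroad (7 → 9). Not NE.
(The remaining 10 profiles each have a profitable deviation by the same check.)

There is no pure-strategy Nash equilibrium.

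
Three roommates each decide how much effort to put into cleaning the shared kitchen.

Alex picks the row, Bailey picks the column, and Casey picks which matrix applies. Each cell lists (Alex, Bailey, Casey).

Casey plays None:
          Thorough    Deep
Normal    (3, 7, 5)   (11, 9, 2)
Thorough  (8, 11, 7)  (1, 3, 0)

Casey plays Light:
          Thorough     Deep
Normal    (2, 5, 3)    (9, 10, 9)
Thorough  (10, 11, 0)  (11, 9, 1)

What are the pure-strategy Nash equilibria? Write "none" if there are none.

(Thorough, Thorough, None)

Alex against (Thorough, None): payoffs 3, 8 → best response Thorough.
Alex against (Thorough, Light): payoffs 2, 10 → best response Thorough.
Alex against (Deep, None): payoffs 11, 1 → best response Normal.
Alex against (Deep, Light): payoffs 9, 11 → best response Thorough.
Bailey against (Normal, None): payoffs 7, 9 → best response Deep.
Bailey against (Normal, Light): payoffs 5, 10 → best response Deep.
Bailey against (Thorough, None): payoffs 11, 3 → best response Thorough.
Bailey against (Thorough, Light): payoffs 11, 9 → best response Thorough.
Casey against (Normal, Thorough): payoffs 5, 3 → best response None.
Casey against (Normal, Deep): payoffs 2, 9 → best response Light.
Casey against (Thorough, Thorough): payoffs 7, 0 → best response None.
Casey against (Thorough, Deep): payoffs 0, 1 → best response Light.
Mutual best responses: (Thorough, Thorough, None).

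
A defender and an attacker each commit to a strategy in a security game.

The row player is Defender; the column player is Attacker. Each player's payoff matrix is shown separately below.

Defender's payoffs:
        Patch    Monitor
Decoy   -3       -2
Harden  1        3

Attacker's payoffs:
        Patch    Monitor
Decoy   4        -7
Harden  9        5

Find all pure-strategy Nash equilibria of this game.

For each player, find the best response to each opponent profile; mutual best responses are the pure NE.
Defender against Patch: payoffs -3, 1 → best response Harden.
Defender against Monitor: payoffs -2, 3 → best response Harden.
Attacker against Decoy: payoffs 4, -7 → best response Patch.
Attacker against Harden: payoffs 9, 5 → best response Patch.
Mutual best responses: (Harden, Patch).

Pure NE: (Harden, Patch)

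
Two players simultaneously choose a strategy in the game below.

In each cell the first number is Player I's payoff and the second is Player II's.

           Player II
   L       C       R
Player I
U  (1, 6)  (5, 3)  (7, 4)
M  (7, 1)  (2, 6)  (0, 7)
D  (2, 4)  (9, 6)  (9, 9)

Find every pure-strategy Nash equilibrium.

(D, R)

Player I against L: payoffs 1, 7, 2 → best response M.
Player I against C: payoffs 5, 2, 9 → best response D.
Player I against R: payoffs 7, 0, 9 → best response D.
Player II against U: payoffs 6, 3, 4 → best response L.
Player II against M: payoffs 1, 6, 7 → best response R.
Player II against D: payoffs 4, 6, 9 → best response R.
Mutual best responses: (D, R).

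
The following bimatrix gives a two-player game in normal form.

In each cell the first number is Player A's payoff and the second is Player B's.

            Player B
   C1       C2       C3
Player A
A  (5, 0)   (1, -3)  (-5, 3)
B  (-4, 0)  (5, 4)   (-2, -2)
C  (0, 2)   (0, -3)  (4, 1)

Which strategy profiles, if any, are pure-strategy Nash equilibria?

Player A against C1: payoffs 5, -4, 0 → best response A.
Player A against C2: payoffs 1, 5, 0 → best response B.
Player A against C3: payoffs -5, -2, 4 → best response C.
Player B against A: payoffs 0, -3, 3 → best response C3.
Player B against B: payoffs 0, 4, -2 → best response C2.
Player B against C: payoffs 2, -3, 1 → best response C1.
Mutual best responses: (B, C2).

Pure NE: (B, C2)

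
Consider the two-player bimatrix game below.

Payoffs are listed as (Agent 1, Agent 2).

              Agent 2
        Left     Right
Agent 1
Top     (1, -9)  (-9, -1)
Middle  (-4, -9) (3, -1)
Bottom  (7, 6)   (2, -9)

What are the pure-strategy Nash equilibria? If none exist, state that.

(Middle, Right) and (Bottom, Left)

For each strategy profile, look for a profitable unilateral deviation.
(Top, Left): Agent 1 can switch to Bottom (1 → 7). Not NE.
(Top, Right): Agent 1 can switch to Middle (-9 → 3). Not NE.
(Middle, Left): Agent 1 can switch to Top (-4 → 1). Not NE.
(Middle, Right): Agent 1 gets 3, best alternative 2; Agent 2 gets -1, best alternative -9. No profitable deviation — NE.
(Bottom, Left): Agent 1 gets 7, best alternative 1; Agent 2 gets 6, best alternative -9. No profitable deviation — NE.
(Bottom, Right): Agent 1 can switch to Middle (2 → 3). Not NE.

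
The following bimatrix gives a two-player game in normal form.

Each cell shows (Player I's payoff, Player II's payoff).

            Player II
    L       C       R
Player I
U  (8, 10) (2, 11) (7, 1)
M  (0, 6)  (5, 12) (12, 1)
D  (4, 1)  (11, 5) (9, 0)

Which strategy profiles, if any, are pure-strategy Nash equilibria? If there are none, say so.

(D, C)

Player I against L: payoffs 8, 0, 4 → best response U.
Player I against C: payoffs 2, 5, 11 → best response D.
Player I against R: payoffs 7, 12, 9 → best response M.
Player II against U: payoffs 10, 11, 1 → best response C.
Player II against M: payoffs 6, 12, 1 → best response C.
Player II against D: payoffs 1, 5, 0 → best response C.
Mutual best responses: (D, C).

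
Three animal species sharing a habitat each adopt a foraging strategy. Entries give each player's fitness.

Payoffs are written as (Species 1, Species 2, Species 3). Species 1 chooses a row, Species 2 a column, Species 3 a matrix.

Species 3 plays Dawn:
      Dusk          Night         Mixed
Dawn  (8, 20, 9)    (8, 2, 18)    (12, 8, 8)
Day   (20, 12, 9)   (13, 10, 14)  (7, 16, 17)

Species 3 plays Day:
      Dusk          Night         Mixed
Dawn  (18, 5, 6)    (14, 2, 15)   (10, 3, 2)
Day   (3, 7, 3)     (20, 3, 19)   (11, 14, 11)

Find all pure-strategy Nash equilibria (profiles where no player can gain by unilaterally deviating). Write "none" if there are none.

(Dawn, Dusk, Dawn): Species 1 can switch to Day (8 → 20). Not NE.
(Dawn, Dusk, Day): Species 3 can switch to Dawn (6 → 9). Not NE.
(Dawn, Night, Dawn): Species 1 can switch to Day (8 → 13). Not NE.
(Dawn, Night, Day): Species 1 can switch to Day (14 → 20). Not NE.
(Dawn, Mixed, Dawn): Species 2 can switch to Dusk (8 → 20). Not NE.
(Dawn, Mixed, Day): Species 1 can switch to Day (10 → 11). Not NE.
(Day, Dusk, Dawn): Species 2 can switch to Mixed (12 → 16). Not NE.
(Day, Dusk, Day): Species 1 can switch to Dawn (3 → 18). Not NE.
(The remaining 4 profiles each have a profitable deviation by the same check.)

none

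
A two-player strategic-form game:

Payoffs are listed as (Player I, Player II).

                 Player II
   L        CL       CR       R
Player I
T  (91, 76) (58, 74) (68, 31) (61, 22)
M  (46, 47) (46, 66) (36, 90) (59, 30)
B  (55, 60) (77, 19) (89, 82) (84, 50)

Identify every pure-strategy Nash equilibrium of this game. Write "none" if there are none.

The pure Nash equilibria are (T, L), (B, CR).

(T, L): Player I gets 91, best alternative 55; Player II gets 76, best alternative 74. No profitable deviation — NE.
(T, CL): Player I can switch to B (58 → 77). Not NE.
(T, CR): Player I can switch to B (68 → 89). Not NE.
(T, R): Player I can switch to B (61 → 84). Not NE.
(M, L): Player I can switch to T (46 → 91). Not NE.
(M, CL): Player I can switch to T (46 → 58). Not NE.
(M, CR): Player I can switch to T (36 → 68). Not NE.
(M, R): Player I can switch to T (59 → 61). Not NE.
(B, L): Player I can switch to T (55 → 91). Not NE.
(B, CR): Player I gets 89, best alternative 68; Player II gets 82, best alternative 60. No profitable deviation — NE.
(The remaining 2 profiles each have a profitable deviation by the same check.)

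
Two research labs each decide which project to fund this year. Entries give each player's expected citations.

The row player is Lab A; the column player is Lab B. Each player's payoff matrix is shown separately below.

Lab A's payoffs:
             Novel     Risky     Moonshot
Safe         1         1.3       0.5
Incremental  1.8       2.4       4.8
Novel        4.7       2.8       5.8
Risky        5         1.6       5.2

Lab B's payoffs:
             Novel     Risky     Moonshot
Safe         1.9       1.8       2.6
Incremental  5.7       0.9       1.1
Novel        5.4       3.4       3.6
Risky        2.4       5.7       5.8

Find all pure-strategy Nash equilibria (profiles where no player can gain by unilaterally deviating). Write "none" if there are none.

Check each profile: it is a Nash equilibrium iff no player can strictly gain by switching unilaterally.
(Safe, Novel): Lab A can switch to Incremental (1 → 1.8). Not NE.
(Safe, Risky): Lab A can switch to Incremental (1.3 → 2.4). Not NE.
(Safe, Moonshot): Lab A can switch to Incremental (0.5 → 4.8). Not NE.
(Incremental, Novel): Lab A can switch to Novel (1.8 → 4.7). Not NE.
(Incremental, Risky): Lab A can switch to Novel (2.4 → 2.8). Not NE.
(Incremental, Moonshot): Lab A can switch to Novel (4.8 → 5.8). Not NE.
(Novel, Novel): Lab A can switch to Risky (4.7 → 5). Not NE.
(Novel, Risky): Lab B can switch to Novel (3.4 → 5.4). Not NE.
(Novel, Moonshot): Lab B can switch to Novel (3.6 → 5.4). Not NE.
(Risky, Novel): Lab B can switch to Risky (2.4 → 5.7). Not NE.
(The remaining 2 profiles each have a profitable deviation by the same check.)

No pure-strategy Nash equilibrium.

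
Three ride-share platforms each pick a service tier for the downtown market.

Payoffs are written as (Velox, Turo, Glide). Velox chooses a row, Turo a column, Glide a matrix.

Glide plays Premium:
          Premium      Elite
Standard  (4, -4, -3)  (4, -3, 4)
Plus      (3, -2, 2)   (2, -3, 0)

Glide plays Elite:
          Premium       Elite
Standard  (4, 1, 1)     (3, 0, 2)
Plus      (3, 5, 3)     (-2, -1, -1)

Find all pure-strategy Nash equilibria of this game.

Pure-strategy Nash equilibria: (Standard, Premium, Elite), (Standard, Elite, Premium)

For each strategy profile, look for a profitable unilateral deviation.
(Standard, Premium, Premium): Turo can switch to Elite (-4 → -3). Not NE.
(Standard, Premium, Elite): Velox gets 4, best alternative 3; Turo gets 1, best alternative 0; Glide gets 1, best alternative -3. No profitable deviation — NE.
(Standard, Elite, Premium): Velox gets 4, best alternative 2; Turo gets -3, best alternative -4; Glide gets 4, best alternative 2. No profitable deviation — NE.
(Standard, Elite, Elite): Turo can switch to Premium (0 → 1). Not NE.
(Plus, Premium, Premium): Velox can switch to Standard (3 → 4). Not NE.
(Plus, Premium, Elite): Velox can switch to Standard (3 → 4). Not NE.
(Plus, Elite, Premium): Velox can switch to Standard (2 → 4). Not NE.
(Plus, Elite, Elite): Velox can switch to Standard (-2 → 3). Not NE.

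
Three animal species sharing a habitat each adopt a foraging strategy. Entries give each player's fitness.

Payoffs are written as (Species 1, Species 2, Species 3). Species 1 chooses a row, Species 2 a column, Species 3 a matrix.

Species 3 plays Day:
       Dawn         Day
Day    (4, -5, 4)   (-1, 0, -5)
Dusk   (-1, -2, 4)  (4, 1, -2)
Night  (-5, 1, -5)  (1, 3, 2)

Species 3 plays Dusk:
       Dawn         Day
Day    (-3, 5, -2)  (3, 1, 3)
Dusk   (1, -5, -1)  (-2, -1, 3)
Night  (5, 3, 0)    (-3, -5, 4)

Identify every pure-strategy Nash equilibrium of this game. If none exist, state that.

(Night, Dawn, Dusk)

Mark each player's best response to every combination of opponents' strategies; a profile where every player is best-responding is a pure Nash equilibrium.
Species 1 against (Dawn, Day): payoffs 4, -1, -5 → best response Day.
Species 1 against (Dawn, Dusk): payoffs -3, 1, 5 → best response Night.
Species 1 against (Day, Day): payoffs -1, 4, 1 → best response Dusk.
Species 1 against (Day, Dusk): payoffs 3, -2, -3 → best response Day.
Species 2 against (Day, Day): payoffs -5, 0 → best response Day.
Species 2 against (Day, Dusk): payoffs 5, 1 → best response Dawn.
Species 2 against (Dusk, Day): payoffs -2, 1 → best response Day.
Species 2 against (Dusk, Dusk): payoffs -5, -1 → best response Day.
Species 2 against (Night, Day): payoffs 1, 3 → best response Day.
Species 2 against (Night, Dusk): payoffs 3, -5 → best response Dawn.
Species 3 against (Day, Dawn): payoffs 4, -2 → best response Day.
Species 3 against (Day, Day): payoffs -5, 3 → best response Dusk.
Species 3 against (Dusk, Dawn): payoffs 4, -1 → best response Day.
Species 3 against (Dusk, Day): payoffs -2, 3 → best response Dusk.
Species 3 against (Night, Dawn): payoffs -5, 0 → best response Dusk.
Species 3 against (Night, Day): payoffs 2, 4 → best response Dusk.
Mutual best responses: (Night, Dawn, Dusk).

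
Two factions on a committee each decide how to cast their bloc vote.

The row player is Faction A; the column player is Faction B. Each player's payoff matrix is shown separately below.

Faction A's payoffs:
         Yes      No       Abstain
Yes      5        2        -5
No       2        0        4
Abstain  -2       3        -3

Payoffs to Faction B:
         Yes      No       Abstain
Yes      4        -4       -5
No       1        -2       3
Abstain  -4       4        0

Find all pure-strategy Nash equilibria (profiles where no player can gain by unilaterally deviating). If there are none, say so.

The pure Nash equilibria are (Yes, Yes) and (No, Abstain) and (Abstain, No).

Faction A against Yes: payoffs 5, 2, -2 → best response Yes.
Faction A against No: payoffs 2, 0, 3 → best response Abstain.
Faction A against Abstain: payoffs -5, 4, -3 → best response No.
Faction B against Yes: payoffs 4, -4, -5 → best response Yes.
Faction B against No: payoffs 1, -2, 3 → best response Abstain.
Faction B against Abstain: payoffs -4, 4, 0 → best response No.
Mutual best responses: (Yes, Yes); (No, Abstain); (Abstain, No).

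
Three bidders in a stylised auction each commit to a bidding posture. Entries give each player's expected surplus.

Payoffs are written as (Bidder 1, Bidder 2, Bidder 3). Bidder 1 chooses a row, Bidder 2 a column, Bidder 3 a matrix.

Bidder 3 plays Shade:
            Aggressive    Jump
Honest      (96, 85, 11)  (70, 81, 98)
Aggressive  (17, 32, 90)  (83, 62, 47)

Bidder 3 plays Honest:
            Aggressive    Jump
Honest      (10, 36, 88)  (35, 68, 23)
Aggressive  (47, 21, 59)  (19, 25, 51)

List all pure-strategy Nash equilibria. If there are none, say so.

Mark each player's best response to every combination of opponents' strategies; a profile where every player is best-responding is a pure Nash equilibrium.
Bidder 1 against (Aggressive, Shade): payoffs 96, 17 → best response Honest.
Bidder 1 against (Aggressive, Honest): payoffs 10, 47 → best response Aggressive.
Bidder 1 against (Jump, Shade): payoffs 70, 83 → best response Aggressive.
Bidder 1 against (Jump, Honest): payoffs 35, 19 → best response Honest.
Bidder 2 against (Honest, Shade): payoffs 85, 81 → best response Aggressive.
Bidder 2 against (Honest, Honest): payoffs 36, 68 → best response Jump.
Bidder 2 against (Aggressive, Shade): payoffs 32, 62 → best response Jump.
Bidder 2 against (Aggressive, Honest): payoffs 21, 25 → best response Jump.
Bidder 3 against (Honest, Aggressive): payoffs 11, 88 → best response Honest.
Bidder 3 against (Honest, Jump): payoffs 98, 23 → best response Shade.
Bidder 3 against (Aggressive, Aggressive): payoffs 90, 59 → best response Shade.
Bidder 3 against (Aggressive, Jump): payoffs 47, 51 → best response Honest.
No profile is a mutual best response for all players.

No pure-strategy Nash equilibrium.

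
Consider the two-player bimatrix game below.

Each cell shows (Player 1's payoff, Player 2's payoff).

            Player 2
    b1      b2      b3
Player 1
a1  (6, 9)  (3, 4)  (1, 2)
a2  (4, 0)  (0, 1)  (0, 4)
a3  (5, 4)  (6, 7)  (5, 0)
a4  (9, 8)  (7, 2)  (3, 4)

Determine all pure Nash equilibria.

Player 1 against b1: payoffs 6, 4, 5, 9 → best response a4.
Player 1 against b2: payoffs 3, 0, 6, 7 → best response a4.
Player 1 against b3: payoffs 1, 0, 5, 3 → best response a3.
Player 2 against a1: payoffs 9, 4, 2 → best response b1.
Player 2 against a2: payoffs 0, 1, 4 → best response b3.
Player 2 against a3: payoffs 4, 7, 0 → best response b2.
Player 2 against a4: payoffs 8, 2, 4 → best response b1.
Mutual best responses: (a4, b1).

The unique pure-strategy Nash equilibrium is (a4, b1).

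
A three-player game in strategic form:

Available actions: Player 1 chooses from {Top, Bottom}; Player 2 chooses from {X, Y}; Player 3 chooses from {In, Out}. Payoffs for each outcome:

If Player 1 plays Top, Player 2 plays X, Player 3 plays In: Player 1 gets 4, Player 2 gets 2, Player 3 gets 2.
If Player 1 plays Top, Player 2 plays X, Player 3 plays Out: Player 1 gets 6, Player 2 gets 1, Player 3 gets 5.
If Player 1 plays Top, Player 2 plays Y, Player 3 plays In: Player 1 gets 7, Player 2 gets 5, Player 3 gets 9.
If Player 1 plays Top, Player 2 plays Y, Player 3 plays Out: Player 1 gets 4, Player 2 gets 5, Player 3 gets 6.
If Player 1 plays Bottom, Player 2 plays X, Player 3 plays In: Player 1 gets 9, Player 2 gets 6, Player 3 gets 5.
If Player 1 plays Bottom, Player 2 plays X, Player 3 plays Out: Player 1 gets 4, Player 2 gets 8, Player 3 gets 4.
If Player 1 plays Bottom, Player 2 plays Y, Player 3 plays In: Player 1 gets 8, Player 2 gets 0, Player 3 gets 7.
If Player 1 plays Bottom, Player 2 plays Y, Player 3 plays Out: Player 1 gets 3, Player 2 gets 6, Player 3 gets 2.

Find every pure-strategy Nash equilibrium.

Player 1 against (X, In): payoffs 4, 9 → best response Bottom.
Player 1 against (X, Out): payoffs 6, 4 → best response Top.
Player 1 against (Y, In): payoffs 7, 8 → best response Bottom.
Player 1 against (Y, Out): payoffs 4, 3 → best response Top.
Player 2 against (Top, In): payoffs 2, 5 → best response Y.
Player 2 against (Top, Out): payoffs 1, 5 → best response Y.
Player 2 against (Bottom, In): payoffs 6, 0 → best response X.
Player 2 against (Bottom, Out): payoffs 8, 6 → best response X.
Player 3 against (Top, X): payoffs 2, 5 → best response Out.
Player 3 against (Top, Y): payoffs 9, 6 → best response In.
Player 3 against (Bottom, X): payoffs 5, 4 → best response In.
Player 3 against (Bottom, Y): payoffs 7, 2 → best response In.
Mutual best responses: (Bottom, X, In).

(Bottom, X, In)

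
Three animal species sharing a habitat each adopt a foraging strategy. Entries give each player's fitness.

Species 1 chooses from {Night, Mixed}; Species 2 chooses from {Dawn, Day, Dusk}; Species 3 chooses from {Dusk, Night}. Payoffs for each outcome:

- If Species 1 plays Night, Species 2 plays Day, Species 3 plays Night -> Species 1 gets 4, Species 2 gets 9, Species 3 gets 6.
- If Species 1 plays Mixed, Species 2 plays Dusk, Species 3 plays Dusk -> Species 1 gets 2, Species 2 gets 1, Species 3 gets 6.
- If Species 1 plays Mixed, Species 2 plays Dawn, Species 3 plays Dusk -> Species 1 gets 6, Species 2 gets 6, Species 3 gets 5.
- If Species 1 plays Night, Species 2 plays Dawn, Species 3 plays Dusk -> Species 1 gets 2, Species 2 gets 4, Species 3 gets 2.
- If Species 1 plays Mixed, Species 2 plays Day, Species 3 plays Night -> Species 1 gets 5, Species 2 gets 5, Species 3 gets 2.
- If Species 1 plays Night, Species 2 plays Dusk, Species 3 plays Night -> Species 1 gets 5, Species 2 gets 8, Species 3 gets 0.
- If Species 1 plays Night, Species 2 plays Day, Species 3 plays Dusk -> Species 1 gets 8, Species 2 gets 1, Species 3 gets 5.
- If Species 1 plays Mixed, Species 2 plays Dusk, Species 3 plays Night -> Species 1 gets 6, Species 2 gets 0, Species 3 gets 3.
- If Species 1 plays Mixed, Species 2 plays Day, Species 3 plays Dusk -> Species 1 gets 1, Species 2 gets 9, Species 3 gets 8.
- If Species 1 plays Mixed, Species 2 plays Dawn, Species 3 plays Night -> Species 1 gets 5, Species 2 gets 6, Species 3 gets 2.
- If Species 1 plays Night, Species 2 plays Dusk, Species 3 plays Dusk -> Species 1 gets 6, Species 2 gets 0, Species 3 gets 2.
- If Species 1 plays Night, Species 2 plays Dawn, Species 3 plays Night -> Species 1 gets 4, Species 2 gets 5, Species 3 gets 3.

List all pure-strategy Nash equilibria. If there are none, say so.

Species 1 against (Dawn, Dusk): payoffs 2, 6 → best response Mixed.
Species 1 against (Dawn, Night): payoffs 4, 5 → best response Mixed.
Species 1 against (Day, Dusk): payoffs 8, 1 → best response Night.
Species 1 against (Day, Night): payoffs 4, 5 → best response Mixed.
Species 1 against (Dusk, Dusk): payoffs 6, 2 → best response Night.
Species 1 against (Dusk, Night): payoffs 5, 6 → best response Mixed.
Species 2 against (Night, Dusk): payoffs 4, 1, 0 → best response Dawn.
Species 2 against (Night, Night): payoffs 5, 9, 8 → best response Day.
Species 2 against (Mixed, Dusk): payoffs 6, 9, 1 → best response Day.
Species 2 against (Mixed, Night): payoffs 6, 5, 0 → best response Dawn.
Species 3 against (Night, Dawn): payoffs 2, 3 → best response Night.
Species 3 against (Night, Day): payoffs 5, 6 → best response Night.
Species 3 against (Night, Dusk): payoffs 2, 0 → best response Dusk.
Species 3 against (Mixed, Dawn): payoffs 5, 2 → best response Dusk.
Species 3 against (Mixed, Day): payoffs 8, 2 → best response Dusk.
Species 3 against (Mixed, Dusk): payoffs 6, 3 → best response Dusk.
No profile is a mutual best response for all players.

There is no pure-strategy Nash equilibrium.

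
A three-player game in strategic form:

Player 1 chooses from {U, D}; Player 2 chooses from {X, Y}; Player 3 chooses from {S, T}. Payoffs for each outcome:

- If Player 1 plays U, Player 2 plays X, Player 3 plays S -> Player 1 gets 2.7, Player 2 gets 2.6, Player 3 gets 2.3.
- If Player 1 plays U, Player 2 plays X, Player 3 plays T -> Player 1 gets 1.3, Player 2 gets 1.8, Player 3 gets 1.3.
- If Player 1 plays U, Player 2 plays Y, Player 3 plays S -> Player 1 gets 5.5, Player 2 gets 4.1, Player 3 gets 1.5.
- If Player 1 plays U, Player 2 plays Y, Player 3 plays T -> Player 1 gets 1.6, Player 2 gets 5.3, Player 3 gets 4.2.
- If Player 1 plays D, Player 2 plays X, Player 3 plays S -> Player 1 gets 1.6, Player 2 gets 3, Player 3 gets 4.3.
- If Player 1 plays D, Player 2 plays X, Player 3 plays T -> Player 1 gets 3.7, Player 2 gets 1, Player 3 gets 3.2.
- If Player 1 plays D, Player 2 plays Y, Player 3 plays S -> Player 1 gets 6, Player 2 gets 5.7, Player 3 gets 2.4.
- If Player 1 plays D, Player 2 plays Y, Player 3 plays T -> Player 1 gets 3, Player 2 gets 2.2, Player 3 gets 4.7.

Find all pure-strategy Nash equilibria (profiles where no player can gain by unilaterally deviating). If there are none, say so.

Check each profile: it is a Nash equilibrium iff no player can strictly gain by switching unilaterally.
(U, X, S): Player 2 can switch to Y (2.6 → 4.1). Not NE.
(U, X, T): Player 1 can switch to D (1.3 → 3.7). Not NE.
(U, Y, S): Player 1 can switch to D (5.5 → 6). Not NE.
(U, Y, T): Player 1 can switch to D (1.6 → 3). Not NE.
(D, X, S): Player 1 can switch to U (1.6 → 2.7). Not NE.
(D, X, T): Player 2 can switch to Y (1 → 2.2). Not NE.
(D, Y, S): Player 3 can switch to T (2.4 → 4.7). Not NE.
(D, Y, T): Player 1 gets 3, best alternative 1.6; Player 2 gets 2.2, best alternative 1; Player 3 gets 4.7, best alternative 2.4. No profitable deviation — NE.

(D, Y, T)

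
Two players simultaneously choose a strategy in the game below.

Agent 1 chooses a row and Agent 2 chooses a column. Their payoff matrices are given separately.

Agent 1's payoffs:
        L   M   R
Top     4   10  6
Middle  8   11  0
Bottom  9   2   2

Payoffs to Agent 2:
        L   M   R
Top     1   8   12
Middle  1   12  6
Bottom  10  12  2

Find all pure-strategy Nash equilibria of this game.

Pure-strategy Nash equilibria: (Top, R), (Middle, M)

For each player, find the best response to each opponent profile; mutual best responses are the pure NE.
Agent 1 against L: payoffs 4, 8, 9 → best response Bottom.
Agent 1 against M: payoffs 10, 11, 2 → best response Middle.
Agent 1 against R: payoffs 6, 0, 2 → best response Top.
Agent 2 against Top: payoffs 1, 8, 12 → best response R.
Agent 2 against Middle: payoffs 1, 12, 6 → best response M.
Agent 2 against Bottom: payoffs 10, 12, 2 → best response M.
Mutual best responses: (Top, R); (Middle, M).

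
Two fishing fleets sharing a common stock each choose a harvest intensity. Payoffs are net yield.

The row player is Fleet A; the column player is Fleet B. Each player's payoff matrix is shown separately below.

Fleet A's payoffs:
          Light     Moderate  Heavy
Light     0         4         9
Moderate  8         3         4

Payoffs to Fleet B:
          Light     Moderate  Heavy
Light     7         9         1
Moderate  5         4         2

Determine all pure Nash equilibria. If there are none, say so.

Fleet A against Light: payoffs 0, 8 → best response Moderate.
Fleet A against Moderate: payoffs 4, 3 → best response Light.
Fleet A against Heavy: payoffs 9, 4 → best response Light.
Fleet B against Light: payoffs 7, 9, 1 → best response Moderate.
Fleet B against Moderate: payoffs 5, 4, 2 → best response Light.
Mutual best responses: (Light, Moderate); (Moderate, Light).

The pure Nash equilibria are (Light, Moderate) and (Moderate, Light).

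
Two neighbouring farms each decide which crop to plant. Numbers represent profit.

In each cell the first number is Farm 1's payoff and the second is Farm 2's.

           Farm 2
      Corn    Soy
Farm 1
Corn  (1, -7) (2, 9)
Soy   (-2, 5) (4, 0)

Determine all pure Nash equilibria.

none

For each player, find the best response to each opponent profile; mutual best responses are the pure NE.
Farm 1 against Corn: payoffs 1, -2 → best response Corn.
Farm 1 against Soy: payoffs 2, 4 → best response Soy.
Farm 2 against Corn: payoffs -7, 9 → best response Soy.
Farm 2 against Soy: payoffs 5, 0 → best response Corn.
No profile is a mutual best response for all players.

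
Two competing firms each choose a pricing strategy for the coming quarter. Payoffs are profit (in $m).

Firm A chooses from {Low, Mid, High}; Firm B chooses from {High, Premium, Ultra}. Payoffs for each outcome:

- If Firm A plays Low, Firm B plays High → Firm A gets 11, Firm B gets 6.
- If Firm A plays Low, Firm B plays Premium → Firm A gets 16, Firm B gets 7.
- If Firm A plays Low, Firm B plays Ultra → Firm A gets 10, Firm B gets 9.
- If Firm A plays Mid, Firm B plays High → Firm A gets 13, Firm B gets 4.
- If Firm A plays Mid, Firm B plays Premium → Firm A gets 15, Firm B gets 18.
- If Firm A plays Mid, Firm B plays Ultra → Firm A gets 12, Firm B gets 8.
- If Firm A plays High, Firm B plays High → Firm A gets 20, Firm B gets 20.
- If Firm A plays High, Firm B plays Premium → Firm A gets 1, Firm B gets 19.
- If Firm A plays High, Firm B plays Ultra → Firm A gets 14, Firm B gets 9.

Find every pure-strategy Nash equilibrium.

Pure NE: (High, High)

Firm A against High: payoffs 11, 13, 20 → best response High.
Firm A against Premium: payoffs 16, 15, 1 → best response Low.
Firm A against Ultra: payoffs 10, 12, 14 → best response High.
Firm B against Low: payoffs 6, 7, 9 → best response Ultra.
Firm B against Mid: payoffs 4, 18, 8 → best response Premium.
Firm B against High: payoffs 20, 19, 9 → best response High.
Mutual best responses: (High, High).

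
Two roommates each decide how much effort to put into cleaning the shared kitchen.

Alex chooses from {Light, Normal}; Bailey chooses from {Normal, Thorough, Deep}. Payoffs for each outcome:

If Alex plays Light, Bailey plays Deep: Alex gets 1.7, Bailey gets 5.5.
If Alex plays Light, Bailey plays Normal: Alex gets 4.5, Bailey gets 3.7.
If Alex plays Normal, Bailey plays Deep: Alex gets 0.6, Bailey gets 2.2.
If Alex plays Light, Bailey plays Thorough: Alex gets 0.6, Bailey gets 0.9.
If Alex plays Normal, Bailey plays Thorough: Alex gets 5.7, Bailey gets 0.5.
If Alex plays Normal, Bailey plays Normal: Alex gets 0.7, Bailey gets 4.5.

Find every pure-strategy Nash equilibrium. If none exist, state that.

Alex against Normal: payoffs 4.5, 0.7 → best response Light.
Alex against Thorough: payoffs 0.6, 5.7 → best response Normal.
Alex against Deep: payoffs 1.7, 0.6 → best response Light.
Bailey against Light: payoffs 3.7, 0.9, 5.5 → best response Deep.
Bailey against Normal: payoffs 4.5, 0.5, 2.2 → best response Normal.
Mutual best responses: (Light, Deep).

The unique pure-strategy Nash equilibrium is (Light, Deep).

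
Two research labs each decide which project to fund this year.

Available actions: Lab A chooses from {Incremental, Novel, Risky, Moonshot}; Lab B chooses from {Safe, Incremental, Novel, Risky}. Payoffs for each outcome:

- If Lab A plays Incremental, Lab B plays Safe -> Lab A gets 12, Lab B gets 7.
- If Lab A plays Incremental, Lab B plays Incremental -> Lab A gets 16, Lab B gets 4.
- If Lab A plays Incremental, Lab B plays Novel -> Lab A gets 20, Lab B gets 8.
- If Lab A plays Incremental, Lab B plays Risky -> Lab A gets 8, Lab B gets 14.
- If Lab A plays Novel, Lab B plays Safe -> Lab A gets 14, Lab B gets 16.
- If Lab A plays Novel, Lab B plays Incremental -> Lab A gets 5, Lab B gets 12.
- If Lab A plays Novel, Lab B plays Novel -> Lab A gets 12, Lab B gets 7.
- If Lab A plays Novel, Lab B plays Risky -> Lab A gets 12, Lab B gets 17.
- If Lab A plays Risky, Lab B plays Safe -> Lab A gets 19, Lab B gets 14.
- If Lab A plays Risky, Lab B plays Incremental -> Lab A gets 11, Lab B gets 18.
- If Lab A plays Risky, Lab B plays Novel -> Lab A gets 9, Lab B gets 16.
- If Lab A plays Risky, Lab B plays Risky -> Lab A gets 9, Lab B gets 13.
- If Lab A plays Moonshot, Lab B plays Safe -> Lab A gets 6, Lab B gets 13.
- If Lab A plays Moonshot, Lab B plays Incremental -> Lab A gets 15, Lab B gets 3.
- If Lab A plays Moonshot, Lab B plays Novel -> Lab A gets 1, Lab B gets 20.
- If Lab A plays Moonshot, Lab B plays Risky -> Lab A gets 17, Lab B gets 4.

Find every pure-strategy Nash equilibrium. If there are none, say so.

(Incremental, Safe): Lab A can switch to Novel (12 → 14). Not NE.
(Incremental, Incremental): Lab B can switch to Safe (4 → 7). Not NE.
(Incremental, Novel): Lab B can switch to Risky (8 → 14). Not NE.
(Incremental, Risky): Lab A can switch to Novel (8 → 12). Not NE.
(Novel, Safe): Lab A can switch to Risky (14 → 19). Not NE.
(Novel, Incremental): Lab A can switch to Incremental (5 → 16). Not NE.
(The remaining 10 profiles each have a profitable deviation by the same check.)

none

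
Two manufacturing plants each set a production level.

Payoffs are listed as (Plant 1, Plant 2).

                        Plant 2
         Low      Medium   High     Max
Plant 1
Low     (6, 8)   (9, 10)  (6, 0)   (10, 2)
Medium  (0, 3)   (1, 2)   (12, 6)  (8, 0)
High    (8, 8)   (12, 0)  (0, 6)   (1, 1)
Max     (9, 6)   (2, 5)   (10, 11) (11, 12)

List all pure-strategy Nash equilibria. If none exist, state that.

(Medium, High); (Max, Max)

Plant 1 against Low: payoffs 6, 0, 8, 9 → best response Max.
Plant 1 against Medium: payoffs 9, 1, 12, 2 → best response High.
Plant 1 against High: payoffs 6, 12, 0, 10 → best response Medium.
Plant 1 against Max: payoffs 10, 8, 1, 11 → best response Max.
Plant 2 against Low: payoffs 8, 10, 0, 2 → best response Medium.
Plant 2 against Medium: payoffs 3, 2, 6, 0 → best response High.
Plant 2 against High: payoffs 8, 0, 6, 1 → best response Low.
Plant 2 against Max: payoffs 6, 5, 11, 12 → best response Max.
Mutual best responses: (Medium, High); (Max, Max).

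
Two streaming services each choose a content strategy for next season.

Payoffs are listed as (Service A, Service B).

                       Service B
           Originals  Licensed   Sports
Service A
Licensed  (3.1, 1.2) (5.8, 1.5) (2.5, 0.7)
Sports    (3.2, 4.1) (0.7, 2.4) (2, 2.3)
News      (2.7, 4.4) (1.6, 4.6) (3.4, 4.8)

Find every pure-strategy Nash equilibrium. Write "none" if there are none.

Pure-strategy Nash equilibria: (Licensed, Licensed); (Sports, Originals); (News, Sports)

(Licensed, Originals): Service A can switch to Sports (3.1 → 3.2). Not NE.
(Licensed, Licensed): Service A gets 5.8, best alternative 1.6; Service B gets 1.5, best alternative 1.2. No profitable deviation — NE.
(Licensed, Sports): Service A can switch to News (2.5 → 3.4). Not NE.
(Sports, Originals): Service A gets 3.2, best alternative 3.1; Service B gets 4.1, best alternative 2.4. No profitable deviation — NE.
(Sports, Licensed): Service A can switch to Licensed (0.7 → 5.8). Not NE.
(Sports, Sports): Service A can switch to Licensed (2 → 2.5). Not NE.
(News, Originals): Service A can switch to Licensed (2.7 → 3.1). Not NE.
(News, Licensed): Service A can switch to Licensed (1.6 → 5.8). Not NE.
(News, Sports): Service A gets 3.4, best alternative 2.5; Service B gets 4.8, best alternative 4.6. No profitable deviation — NE.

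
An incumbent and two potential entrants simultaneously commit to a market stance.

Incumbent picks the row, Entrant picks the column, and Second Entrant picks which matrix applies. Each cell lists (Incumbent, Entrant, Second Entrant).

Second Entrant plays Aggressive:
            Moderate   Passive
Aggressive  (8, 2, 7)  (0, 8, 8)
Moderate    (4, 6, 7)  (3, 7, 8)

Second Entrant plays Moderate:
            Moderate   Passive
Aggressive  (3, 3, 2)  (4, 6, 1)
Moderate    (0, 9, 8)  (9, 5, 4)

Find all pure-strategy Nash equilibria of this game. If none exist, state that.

Pure NE: (Moderate, Passive, Aggressive)

Incumbent against (Moderate, Aggressive): payoffs 8, 4 → best response Aggressive.
Incumbent against (Moderate, Moderate): payoffs 3, 0 → best response Aggressive.
Incumbent against (Passive, Aggressive): payoffs 0, 3 → best response Moderate.
Incumbent against (Passive, Moderate): payoffs 4, 9 → best response Moderate.
Entrant against (Aggressive, Aggressive): payoffs 2, 8 → best response Passive.
Entrant against (Aggressive, Moderate): payoffs 3, 6 → best response Passive.
Entrant against (Moderate, Aggressive): payoffs 6, 7 → best response Passive.
Entrant against (Moderate, Moderate): payoffs 9, 5 → best response Moderate.
Second Entrant against (Aggressive, Moderate): payoffs 7, 2 → best response Aggressive.
Second Entrant against (Aggressive, Passive): payoffs 8, 1 → best response Aggressive.
Second Entrant against (Moderate, Moderate): payoffs 7, 8 → best response Moderate.
Second Entrant against (Moderate, Passive): payoffs 8, 4 → best response Aggressive.
Mutual best responses: (Moderate, Passive, Aggressive).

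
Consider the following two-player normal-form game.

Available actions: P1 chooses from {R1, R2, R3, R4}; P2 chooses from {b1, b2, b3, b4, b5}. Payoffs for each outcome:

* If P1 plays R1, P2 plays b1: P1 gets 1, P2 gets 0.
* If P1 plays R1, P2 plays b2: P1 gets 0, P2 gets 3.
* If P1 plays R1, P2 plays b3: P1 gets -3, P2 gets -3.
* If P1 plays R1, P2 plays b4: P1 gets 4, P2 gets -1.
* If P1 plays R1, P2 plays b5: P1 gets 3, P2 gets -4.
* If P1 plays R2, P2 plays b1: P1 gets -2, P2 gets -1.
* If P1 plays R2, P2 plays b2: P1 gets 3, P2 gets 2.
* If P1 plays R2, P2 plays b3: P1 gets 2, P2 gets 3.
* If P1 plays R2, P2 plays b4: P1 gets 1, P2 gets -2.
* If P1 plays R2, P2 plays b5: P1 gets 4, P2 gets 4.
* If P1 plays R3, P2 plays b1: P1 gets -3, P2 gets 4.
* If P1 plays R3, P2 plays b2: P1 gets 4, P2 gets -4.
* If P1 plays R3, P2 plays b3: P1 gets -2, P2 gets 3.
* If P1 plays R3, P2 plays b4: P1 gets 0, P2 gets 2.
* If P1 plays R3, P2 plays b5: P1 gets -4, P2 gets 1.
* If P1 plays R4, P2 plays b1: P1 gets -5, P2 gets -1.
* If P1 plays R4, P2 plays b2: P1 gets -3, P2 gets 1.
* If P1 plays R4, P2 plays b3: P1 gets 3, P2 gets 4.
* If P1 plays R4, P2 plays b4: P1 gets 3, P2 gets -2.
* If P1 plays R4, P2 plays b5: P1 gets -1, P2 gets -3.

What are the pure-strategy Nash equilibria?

P1 against b1: payoffs 1, -2, -3, -5 → best response R1.
P1 against b2: payoffs 0, 3, 4, -3 → best response R3.
P1 against b3: payoffs -3, 2, -2, 3 → best response R4.
P1 against b4: payoffs 4, 1, 0, 3 → best response R1.
P1 against b5: payoffs 3, 4, -4, -1 → best response R2.
P2 against R1: payoffs 0, 3, -3, -1, -4 → best response b2.
P2 against R2: payoffs -1, 2, 3, -2, 4 → best response b5.
P2 against R3: payoffs 4, -4, 3, 2, 1 → best response b1.
P2 against R4: payoffs -1, 1, 4, -2, -3 → best response b3.
Mutual best responses: (R2, b5); (R4, b3).

The pure Nash equilibria are (R2, b5); (R4, b3).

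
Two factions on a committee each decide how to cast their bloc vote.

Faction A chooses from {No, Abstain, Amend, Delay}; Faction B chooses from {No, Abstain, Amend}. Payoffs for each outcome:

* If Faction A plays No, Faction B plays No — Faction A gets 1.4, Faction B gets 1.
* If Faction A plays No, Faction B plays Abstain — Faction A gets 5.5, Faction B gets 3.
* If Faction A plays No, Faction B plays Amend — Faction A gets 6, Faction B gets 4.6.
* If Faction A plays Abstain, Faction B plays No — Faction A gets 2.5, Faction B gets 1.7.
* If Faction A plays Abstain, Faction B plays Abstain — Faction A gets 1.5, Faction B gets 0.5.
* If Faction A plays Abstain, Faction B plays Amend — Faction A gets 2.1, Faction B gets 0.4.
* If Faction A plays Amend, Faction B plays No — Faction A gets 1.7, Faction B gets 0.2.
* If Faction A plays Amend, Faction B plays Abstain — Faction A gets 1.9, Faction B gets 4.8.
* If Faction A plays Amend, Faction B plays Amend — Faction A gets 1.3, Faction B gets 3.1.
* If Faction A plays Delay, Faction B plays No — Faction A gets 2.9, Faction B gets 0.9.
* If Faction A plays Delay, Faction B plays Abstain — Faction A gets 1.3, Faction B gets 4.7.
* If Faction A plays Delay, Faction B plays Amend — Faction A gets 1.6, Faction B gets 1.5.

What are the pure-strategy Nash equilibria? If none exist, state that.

For each strategy profile, look for a profitable unilateral deviation.
(No, No): Faction A can switch to Abstain (1.4 → 2.5). Not NE.
(No, Abstain): Faction B can switch to Amend (3 → 4.6). Not NE.
(No, Amend): Faction A gets 6, best alternative 2.1; Faction B gets 4.6, best alternative 3. No profitable deviation — NE.
(Abstain, No): Faction A can switch to Delay (2.5 → 2.9). Not NE.
(Abstain, Abstain): Faction A can switch to No (1.5 → 5.5). Not NE.
(Abstain, Amend): Faction A can switch to No (2.1 → 6). Not NE.
(Amend, No): Faction A can switch to Abstain (1.7 → 2.5). Not NE.
(The remaining 5 profiles each have a profitable deviation by the same check.)

Pure NE: (No, Amend)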